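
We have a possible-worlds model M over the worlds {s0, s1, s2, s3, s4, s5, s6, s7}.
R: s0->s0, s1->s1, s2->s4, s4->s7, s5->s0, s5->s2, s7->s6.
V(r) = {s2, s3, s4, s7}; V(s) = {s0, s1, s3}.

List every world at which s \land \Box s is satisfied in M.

Let φ = s \land \Box s. Evaluate φ at each world:
  s0 (successors {s0}): φ is true.
  s1 (successors {s1}): φ is true.
  s2 (successors {s4}): φ is false.
  s3 (successors ∅): φ is true.
  s4 (successors {s7}): φ is false.
  s5 (successors {s0, s2}): φ is false.
  s6 (successors ∅): φ is false.
  s7 (successors {s6}): φ is false.
For instance, at s2:
  At s2: s is false, \Box s is false, so s \land \Box s is false.
    At s2: \Box s requires s at every successor {s4}.
      s fails at s4, so \Box s is false at s2.
Satisfying worlds: {s0, s1, s3}

s0, s1, s3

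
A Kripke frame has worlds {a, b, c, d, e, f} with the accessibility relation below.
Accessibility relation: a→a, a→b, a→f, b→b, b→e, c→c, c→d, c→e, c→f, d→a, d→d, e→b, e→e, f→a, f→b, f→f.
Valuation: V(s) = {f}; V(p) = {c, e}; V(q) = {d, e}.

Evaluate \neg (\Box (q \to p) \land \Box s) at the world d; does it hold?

At d: \Box (q \to p) \land \Box s is false, so \neg (\Box (q \to p) \land \Box s) is true.
  At d: \Box (q \to p) is false, \Box s is false, so \Box (q \to p) \land \Box s is false.
    At d: \Box (q \to p) requires q \to p at every successor {a, d}.
      q \to p fails at d, so \Box (q \to p) is false at d.
    At d: \Box s requires s at every successor {a, d}.
      s fails at a, so \Box s is false at d.

Yes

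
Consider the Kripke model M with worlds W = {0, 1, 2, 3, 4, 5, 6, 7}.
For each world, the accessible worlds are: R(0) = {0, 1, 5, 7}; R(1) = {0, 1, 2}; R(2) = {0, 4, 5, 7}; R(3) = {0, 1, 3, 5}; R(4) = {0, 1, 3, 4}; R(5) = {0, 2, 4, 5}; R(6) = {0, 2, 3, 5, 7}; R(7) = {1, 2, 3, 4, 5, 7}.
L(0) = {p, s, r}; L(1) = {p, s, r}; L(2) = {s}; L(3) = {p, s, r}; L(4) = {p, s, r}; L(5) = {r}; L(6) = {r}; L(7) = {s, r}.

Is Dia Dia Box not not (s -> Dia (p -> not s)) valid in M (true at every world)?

Recall that Box ψ holds at a world iff ψ holds at every accessible world, and Dia ψ holds iff ψ holds at some accessible world.
Let φ = Dia Dia Box not not (s -> Dia (p -> not s)). Evaluate φ at each world:
  0 (successors {0, 1, 5, 7}): φ is true.
  1 (successors {0, 1, 2}): φ is true.
  2 (successors {0, 4, 5, 7}): φ is true.
  3 (successors {0, 1, 3, 5}): φ is true.
  4 (successors {0, 1, 3, 4}): φ is true.
  5 (successors {0, 2, 4, 5}): φ is true.
  6 (successors {0, 2, 3, 5, 7}): φ is true.
  7 (successors {1, 2, 3, 4, 5, 7}): φ is true.
For instance, at 6:
  At 6: Dia Dia Box not not (s -> Dia (p -> not s)) requires Dia Box not not (s -> Dia (p -> not s)) at some successor in {0, 2, 3, 5, 7}.
    Dia Box not not (s -> Dia (p -> not s)) holds at 0, so Dia Dia Box not not (s -> Dia (p -> not s)) is true at 6.
      At 0: Dia Box not not (s -> Dia (p -> not s)) requires Box not not (s -> Dia (p -> not s)) at some successor in {0, 1, 5, 7}.
        Box not not (s -> Dia (p -> not s)) holds at 0, so Dia Box not not (s -> Dia (p -> not s)) is true at 0.

Yes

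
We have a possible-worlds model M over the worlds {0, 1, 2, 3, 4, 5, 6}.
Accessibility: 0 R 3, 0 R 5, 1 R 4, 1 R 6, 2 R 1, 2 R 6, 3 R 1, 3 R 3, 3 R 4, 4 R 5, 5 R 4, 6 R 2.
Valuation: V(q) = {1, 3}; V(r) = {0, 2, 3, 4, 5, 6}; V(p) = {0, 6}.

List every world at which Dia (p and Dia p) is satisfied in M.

none

Let φ = Dia (p and Dia p). Evaluate φ at each world:
  0 (successors {3, 5}): φ is false.
  1 (successors {4, 6}): φ is false.
  2 (successors {1, 6}): φ is false.
  3 (successors {1, 3, 4}): φ is false.
  4 (successors {5}): φ is false.
  5 (successors {4}): φ is false.
  6 (successors {2}): φ is false.
For instance, at 5:
  At 5: Dia (p and Dia p) requires p and Dia p at some successor in {4}.
    At 4: p and Dia p is false.
  So Dia (p and Dia p) is false at 5.
Satisfying worlds: none.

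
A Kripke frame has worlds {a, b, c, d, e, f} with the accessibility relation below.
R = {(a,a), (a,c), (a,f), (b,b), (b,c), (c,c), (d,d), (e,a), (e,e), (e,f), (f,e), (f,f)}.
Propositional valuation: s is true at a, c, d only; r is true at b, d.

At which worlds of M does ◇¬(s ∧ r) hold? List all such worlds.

Let φ = ◇¬(s ∧ r). Evaluate φ at each world:
  a (successors {a, c, f}): φ is true.
  b (successors {b, c}): φ is true.
  c (successors {c}): φ is true.
  d (successors {d}): φ is false.
  e (successors {a, e, f}): φ is true.
  f (successors {e, f}): φ is true.
For instance, at b:
  At b: ◇¬(s ∧ r) requires ¬(s ∧ r) at some successor in {b, c}.
    ¬(s ∧ r) holds at b, so ◇¬(s ∧ r) is true at b.
Satisfying worlds: {a, b, c, e, f}

a, b, c, e, f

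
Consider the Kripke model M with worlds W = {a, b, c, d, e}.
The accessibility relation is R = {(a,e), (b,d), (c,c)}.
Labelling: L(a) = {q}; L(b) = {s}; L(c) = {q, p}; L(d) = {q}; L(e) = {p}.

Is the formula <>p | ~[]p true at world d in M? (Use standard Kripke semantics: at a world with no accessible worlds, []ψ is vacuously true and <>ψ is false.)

No

At d: <>p is false, ~[]p is false, so <>p | ~[]p is false.
  At d: no accessible worlds, so <>p is false.
  At d: []p is true, so ~[]p is false.
    At d: no accessible worlds, so []p holds vacuously.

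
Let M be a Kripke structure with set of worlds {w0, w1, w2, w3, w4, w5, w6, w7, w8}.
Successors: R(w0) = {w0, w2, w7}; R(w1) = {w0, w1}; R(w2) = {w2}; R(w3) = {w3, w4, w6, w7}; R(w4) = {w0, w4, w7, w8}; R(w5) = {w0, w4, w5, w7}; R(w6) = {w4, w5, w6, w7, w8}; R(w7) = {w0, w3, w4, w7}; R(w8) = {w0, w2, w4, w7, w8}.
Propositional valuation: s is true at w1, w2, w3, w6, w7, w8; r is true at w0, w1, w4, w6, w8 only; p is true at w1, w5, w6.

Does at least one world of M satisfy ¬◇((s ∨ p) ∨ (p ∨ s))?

No

Let φ = ¬◇((s ∨ p) ∨ (p ∨ s)). Evaluate φ at each world:
  w0 (successors {w0, w2, w7}): φ is false.
  w1 (successors {w0, w1}): φ is false.
  w2 (successors {w2}): φ is false.
  w3 (successors {w3, w4, w6, w7}): φ is false.
  w4 (successors {w0, w4, w7, w8}): φ is false.
  w5 (successors {w0, w4, w5, w7}): φ is false.
  w6 (successors {w4, w5, w6, w7, w8}): φ is false.
  w7 (successors {w0, w3, w4, w7}): φ is false.
  w8 (successors {w0, w2, w4, w7, w8}): φ is false.
For instance, at w8:
  At w8: ◇((s ∨ p) ∨ (p ∨ s)) is true, so ¬◇((s ∨ p) ∨ (p ∨ s)) is false.
    At w8: ◇((s ∨ p) ∨ (p ∨ s)) requires (s ∨ p) ∨ (p ∨ s) at some successor in {w0, w2, w4, w7, w8}.
      (s ∨ p) ∨ (p ∨ s) holds at w2, so ◇((s ∨ p) ∨ (p ∨ s)) is true at w8.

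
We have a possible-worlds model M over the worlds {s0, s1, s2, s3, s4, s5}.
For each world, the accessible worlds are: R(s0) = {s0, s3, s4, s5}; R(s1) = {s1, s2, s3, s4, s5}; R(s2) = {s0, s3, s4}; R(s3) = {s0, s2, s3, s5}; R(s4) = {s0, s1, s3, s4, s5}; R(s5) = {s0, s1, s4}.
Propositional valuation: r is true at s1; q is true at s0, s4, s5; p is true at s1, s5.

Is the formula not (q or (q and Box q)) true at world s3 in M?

At s3: q or (q and Box q) is false, so not (q or (q and Box q)) is true.
  At s3: q is false, q and Box q is false, so q or (q and Box q) is false.
    At s3: q is false, Box q is false, so q and Box q is false.
      At s3: Box q requires q at every successor {s0, s2, s3, s5}.
        q fails at s2, so Box q is false at s3.

Yes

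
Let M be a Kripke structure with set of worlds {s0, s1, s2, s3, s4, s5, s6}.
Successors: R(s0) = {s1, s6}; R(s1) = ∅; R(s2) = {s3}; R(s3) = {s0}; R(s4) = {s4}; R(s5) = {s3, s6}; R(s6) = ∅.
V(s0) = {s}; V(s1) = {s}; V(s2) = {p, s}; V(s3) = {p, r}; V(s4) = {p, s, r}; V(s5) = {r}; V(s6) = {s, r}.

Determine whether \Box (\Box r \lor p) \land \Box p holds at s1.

Yes

At s1: \Box (\Box r \lor p) is true, \Box p is true, so \Box (\Box r \lor p) \land \Box p is true.
  At s1: no accessible worlds, so \Box (\Box r \lor p) holds vacuously.
  At s1: no accessible worlds, so \Box p holds vacuously.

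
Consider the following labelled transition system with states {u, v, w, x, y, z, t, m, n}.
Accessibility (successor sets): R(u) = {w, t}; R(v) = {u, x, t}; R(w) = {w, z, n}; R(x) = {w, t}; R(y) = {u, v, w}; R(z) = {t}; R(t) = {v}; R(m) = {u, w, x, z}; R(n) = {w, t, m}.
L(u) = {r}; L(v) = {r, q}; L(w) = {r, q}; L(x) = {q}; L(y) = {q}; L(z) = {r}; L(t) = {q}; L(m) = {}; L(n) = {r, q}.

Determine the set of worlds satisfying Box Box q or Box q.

Let φ = Box Box q or Box q. Evaluate φ at each world:
  u (successors {w, t}): φ is true.
  v (successors {u, x, t}): φ is true.
  w (successors {w, z, n}): φ is false.
  x (successors {w, t}): φ is true.
  y (successors {u, v, w}): φ is false.
  z (successors {t}): φ is true.
  t (successors {v}): φ is true.
  m (successors {u, w, x, z}): φ is false.
  n (successors {w, t, m}): φ is false.
For instance, at u:
  At u: Box Box q is false, Box q is true, so Box Box q or Box q is true.
    At u: Box Box q requires Box q at every successor {w, t}.
      Box q fails at w, so Box Box q is false at u.
    At u: Box q requires q at every successor {w, t}.
      At w: q is true.
      At t: q is true.
    So Box q is true at u.
Satisfying worlds: {u, v, x, z, t}

u, v, x, z, t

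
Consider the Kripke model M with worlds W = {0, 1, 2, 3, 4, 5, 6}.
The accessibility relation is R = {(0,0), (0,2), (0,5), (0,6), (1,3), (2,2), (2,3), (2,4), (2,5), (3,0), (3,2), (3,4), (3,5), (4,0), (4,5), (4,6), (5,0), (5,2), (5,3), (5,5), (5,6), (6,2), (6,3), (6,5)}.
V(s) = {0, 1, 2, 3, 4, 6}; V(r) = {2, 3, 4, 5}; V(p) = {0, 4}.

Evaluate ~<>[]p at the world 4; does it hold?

Yes

At 4: <>[]p is false, so ~<>[]p is true.
  At 4: <>[]p requires []p at some successor in {0, 5, 6}.
    At 0: []p is false.
    At 5: []p is false.
    At 6: []p is false.
  So <>[]p is false at 4.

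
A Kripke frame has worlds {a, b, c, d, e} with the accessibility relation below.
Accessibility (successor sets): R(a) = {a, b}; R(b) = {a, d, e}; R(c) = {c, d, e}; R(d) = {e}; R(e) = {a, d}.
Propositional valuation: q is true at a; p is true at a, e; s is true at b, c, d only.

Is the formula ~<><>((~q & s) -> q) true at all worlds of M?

Let φ = ~<><>((~q & s) -> q). Evaluate φ at each world:
  a (successors {a, b}): φ is false.
  b (successors {a, d, e}): φ is false.
  c (successors {c, d, e}): φ is false.
  d (successors {e}): φ is false.
  e (successors {a, d}): φ is false.
Detail at a (counterexample):
  At a: <><>((~q & s) -> q) is true, so ~<><>((~q & s) -> q) is false.
    At a: <><>((~q & s) -> q) requires <>((~q & s) -> q) at some successor in {a, b}.
      <>((~q & s) -> q) holds at a, so <><>((~q & s) -> q) is true at a.

No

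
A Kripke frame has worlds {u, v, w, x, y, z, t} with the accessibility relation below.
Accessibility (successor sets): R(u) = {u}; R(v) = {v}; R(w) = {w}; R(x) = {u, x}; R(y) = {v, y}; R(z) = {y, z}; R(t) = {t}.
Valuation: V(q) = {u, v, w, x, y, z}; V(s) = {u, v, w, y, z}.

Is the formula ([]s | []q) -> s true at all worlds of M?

No

Let φ = ([]s | []q) -> s. Evaluate φ at each world:
  u (successors {u}): φ is true.
  v (successors {v}): φ is true.
  w (successors {w}): φ is true.
  x (successors {u, x}): φ is false.
  y (successors {v, y}): φ is true.
  z (successors {y, z}): φ is true.
  t (successors {t}): φ is true.
Detail at x (counterexample):
  At x: []s | []q is true, s is false, so ([]s | []q) -> s is false.
    At x: []s is false, []q is true, so []s | []q is true.
      At x: []s requires s at every successor {u, x}.
        s fails at x, so []s is false at x.
      At x: []q requires q at every successor {u, x}.
        At u: q is true.
        At x: q is true.
      So []q is true at x.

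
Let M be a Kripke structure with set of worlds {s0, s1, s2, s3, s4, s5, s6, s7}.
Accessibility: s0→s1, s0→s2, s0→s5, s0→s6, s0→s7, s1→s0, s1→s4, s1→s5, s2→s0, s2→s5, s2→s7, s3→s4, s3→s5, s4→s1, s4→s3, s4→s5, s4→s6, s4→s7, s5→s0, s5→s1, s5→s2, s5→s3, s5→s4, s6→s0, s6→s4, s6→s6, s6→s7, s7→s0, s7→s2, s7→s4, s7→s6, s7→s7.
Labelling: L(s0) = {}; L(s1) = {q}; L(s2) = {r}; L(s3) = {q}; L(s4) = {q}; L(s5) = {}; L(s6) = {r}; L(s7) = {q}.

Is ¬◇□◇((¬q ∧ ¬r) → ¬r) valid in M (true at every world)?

Let φ = ¬◇□◇((¬q ∧ ¬r) → ¬r). Evaluate φ at each world:
  s0 (successors {s1, s2, s5, s6, s7}): φ is false.
  s1 (successors {s0, s4, s5}): φ is false.
  s2 (successors {s0, s5, s7}): φ is false.
  s3 (successors {s4, s5}): φ is false.
  s4 (successors {s1, s3, s5, s6, s7}): φ is false.
  s5 (successors {s0, s1, s2, s3, s4}): φ is false.
  s6 (successors {s0, s4, s6, s7}): φ is false.
  s7 (successors {s0, s2, s4, s6, s7}): φ is false.
Detail at s0 (counterexample):
  At s0: ◇□◇((¬q ∧ ¬r) → ¬r) is true, so ¬◇□◇((¬q ∧ ¬r) → ¬r) is false.
    At s0: ◇□◇((¬q ∧ ¬r) → ¬r) requires □◇((¬q ∧ ¬r) → ¬r) at some successor in {s1, s2, s5, s6, s7}.
      □◇((¬q ∧ ¬r) → ¬r) holds at s1, so ◇□◇((¬q ∧ ¬r) → ¬r) is true at s0.

No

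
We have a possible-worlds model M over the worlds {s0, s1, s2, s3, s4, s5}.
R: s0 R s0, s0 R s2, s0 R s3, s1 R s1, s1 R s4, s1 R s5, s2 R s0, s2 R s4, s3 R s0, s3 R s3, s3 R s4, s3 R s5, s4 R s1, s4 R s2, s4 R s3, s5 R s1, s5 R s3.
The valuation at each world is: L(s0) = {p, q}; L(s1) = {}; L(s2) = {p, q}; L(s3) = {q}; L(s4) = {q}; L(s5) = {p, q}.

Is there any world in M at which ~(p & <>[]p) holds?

Yes

Recall that []ψ holds at a world iff ψ holds at every accessible world, and <>ψ holds iff ψ holds at some accessible world.
Let φ = ~(p & <>[]p). Evaluate φ at each world:
  s0 (successors {s0, s2, s3}): φ is true.
  s1 (successors {s1, s4, s5}): φ is true.
  s2 (successors {s0, s4}): φ is true.
  s3 (successors {s0, s3, s4, s5}): φ is true.
  s4 (successors {s1, s2, s3}): φ is true.
  s5 (successors {s1, s3}): φ is true.
Detail at s0 (witness):
  At s0: p & <>[]p is false, so ~(p & <>[]p) is true.
    At s0: p is true, <>[]p is false, so p & <>[]p is false.
      At s0: <>[]p requires []p at some successor in {s0, s2, s3}.
        At s0: []p is false.
        At s2: []p is false.
        At s3: []p is false.
      So <>[]p is false at s0.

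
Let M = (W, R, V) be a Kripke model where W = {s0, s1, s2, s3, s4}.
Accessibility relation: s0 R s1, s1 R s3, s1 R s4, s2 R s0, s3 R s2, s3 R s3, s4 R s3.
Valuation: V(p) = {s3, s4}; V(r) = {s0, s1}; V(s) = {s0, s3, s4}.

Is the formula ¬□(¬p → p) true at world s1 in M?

At s1: □(¬p → p) is true, so ¬□(¬p → p) is false.
  At s1: □(¬p → p) requires ¬p → p at every successor {s3, s4}.
    At s3: ¬p → p is true.
    At s4: ¬p → p is true.
  So □(¬p → p) is true at s1.

No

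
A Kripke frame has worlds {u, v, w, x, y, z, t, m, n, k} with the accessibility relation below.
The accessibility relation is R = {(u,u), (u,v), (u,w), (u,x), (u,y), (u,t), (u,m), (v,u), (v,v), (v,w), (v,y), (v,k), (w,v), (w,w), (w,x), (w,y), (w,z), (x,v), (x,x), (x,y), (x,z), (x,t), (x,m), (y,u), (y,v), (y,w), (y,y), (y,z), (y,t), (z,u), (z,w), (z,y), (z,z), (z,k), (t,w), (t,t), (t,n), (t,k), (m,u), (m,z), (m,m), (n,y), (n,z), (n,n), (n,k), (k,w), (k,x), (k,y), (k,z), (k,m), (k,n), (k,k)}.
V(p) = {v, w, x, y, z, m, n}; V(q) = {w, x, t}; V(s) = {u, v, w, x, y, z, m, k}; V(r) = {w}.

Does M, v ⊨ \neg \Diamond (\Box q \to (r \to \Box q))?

Recall that \Box ψ holds at a world iff ψ holds at every accessible world, and \Diamond ψ holds iff ψ holds at some accessible world.
At v: \Diamond (\Box q \to (r \to \Box q)) is true, so \neg \Diamond (\Box q \to (r \to \Box q)) is false.
  At v: \Diamond (\Box q \to (r \to \Box q)) requires \Box q \to (r \to \Box q) at some successor in {u, v, w, y, k}.
    \Box q \to (r \to \Box q) holds at u, so \Diamond (\Box q \to (r \to \Box q)) is true at v.
      At u: \Box q is false, r \to \Box q is true, so \Box q \to (r \to \Box q) is true.

No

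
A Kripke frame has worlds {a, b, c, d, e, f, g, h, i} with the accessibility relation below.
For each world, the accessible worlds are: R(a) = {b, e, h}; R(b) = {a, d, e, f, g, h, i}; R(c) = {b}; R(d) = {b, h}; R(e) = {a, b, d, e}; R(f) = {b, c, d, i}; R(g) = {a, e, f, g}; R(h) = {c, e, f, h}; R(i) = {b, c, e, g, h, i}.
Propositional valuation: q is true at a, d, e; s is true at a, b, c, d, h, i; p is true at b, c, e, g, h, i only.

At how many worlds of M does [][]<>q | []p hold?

4

Recall that []ψ holds at a world iff ψ holds at every accessible world, and <>ψ holds iff ψ holds at some accessible world.
Let φ = [][]<>q | []p. Evaluate φ at each world:
  a (successors {b, e, h}): φ is true.
  b (successors {a, d, e, f, g, h, i}): φ is false.
  c (successors {b}): φ is true.
  d (successors {b, h}): φ is true.
  e (successors {a, b, d, e}): φ is false.
  f (successors {b, c, d, i}): φ is false.
  g (successors {a, e, f, g}): φ is false.
  h (successors {c, e, f, h}): φ is false.
  i (successors {b, c, e, g, h, i}): φ is true.
For instance, at f:
  At f: [][]<>q is false, []p is false, so [][]<>q | []p is false.
    At f: [][]<>q requires []<>q at every successor {b, c, d, i}.
      []<>q fails at b, so [][]<>q is false at f.
    At f: []p requires p at every successor {b, c, d, i}.
      p fails at d, so []p is false at f.
Satisfying worlds: {a, c, d, i}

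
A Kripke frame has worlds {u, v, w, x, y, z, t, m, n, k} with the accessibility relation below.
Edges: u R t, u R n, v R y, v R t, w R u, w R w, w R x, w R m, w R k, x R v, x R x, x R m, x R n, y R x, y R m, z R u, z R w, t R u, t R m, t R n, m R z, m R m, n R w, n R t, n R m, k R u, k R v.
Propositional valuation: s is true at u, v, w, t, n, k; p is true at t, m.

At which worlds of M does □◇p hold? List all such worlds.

u, v, x, y, z, t, n, k

Recall that □ψ holds at a world iff ψ holds at every accessible world, and ◇ψ holds iff ψ holds at some accessible world.
Let φ = □◇p. Evaluate φ at each world:
  u (successors {t, n}): φ is true.
  v (successors {y, t}): φ is true.
  w (successors {u, w, x, m, k}): φ is false.
  x (successors {v, x, m, n}): φ is true.
  y (successors {x, m}): φ is true.
  z (successors {u, w}): φ is true.
  t (successors {u, m, n}): φ is true.
  m (successors {z, m}): φ is false.
  n (successors {w, t, m}): φ is true.
  k (successors {u, v}): φ is true.
For instance, at z:
  At z: □◇p requires ◇p at every successor {u, w}.
      At u: ◇p requires p at some successor in {t, n}.
        p holds at t, so ◇p is true at u.
      At w: ◇p requires p at some successor in {u, w, x, m, k}.
        p holds at m, so ◇p is true at w.
  So □◇p is true at z.
Satisfying worlds: {u, v, x, y, z, t, n, k}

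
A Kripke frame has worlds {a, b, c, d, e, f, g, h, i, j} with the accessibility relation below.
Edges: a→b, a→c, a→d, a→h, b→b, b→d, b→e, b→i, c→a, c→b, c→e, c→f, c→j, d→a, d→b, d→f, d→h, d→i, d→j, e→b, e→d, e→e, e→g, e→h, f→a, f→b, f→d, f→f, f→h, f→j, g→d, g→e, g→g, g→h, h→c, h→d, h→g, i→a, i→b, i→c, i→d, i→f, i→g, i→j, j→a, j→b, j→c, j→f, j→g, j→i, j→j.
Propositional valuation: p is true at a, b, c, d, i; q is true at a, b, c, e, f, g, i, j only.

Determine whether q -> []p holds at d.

Yes

At d: q is false, []p is false, so q -> []p is true.
  At d: []p requires p at every successor {a, b, f, h, i, j}.
    p fails at f, so []p is false at d.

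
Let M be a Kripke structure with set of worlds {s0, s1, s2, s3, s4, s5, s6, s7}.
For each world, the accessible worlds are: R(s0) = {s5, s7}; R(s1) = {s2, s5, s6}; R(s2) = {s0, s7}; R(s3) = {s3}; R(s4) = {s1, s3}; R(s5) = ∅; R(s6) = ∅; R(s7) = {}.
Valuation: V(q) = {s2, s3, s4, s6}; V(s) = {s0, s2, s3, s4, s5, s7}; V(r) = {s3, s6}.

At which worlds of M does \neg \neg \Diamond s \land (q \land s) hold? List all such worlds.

s2, s3, s4

Let φ = \neg \neg \Diamond s \land (q \land s). Evaluate φ at each world:
  s0 (successors {s5, s7}): φ is false.
  s1 (successors {s2, s5, s6}): φ is false.
  s2 (successors {s0, s7}): φ is true.
  s3 (successors {s3}): φ is true.
  s4 (successors {s1, s3}): φ is true.
  s5 (successors ∅): φ is false.
  s6 (successors ∅): φ is false.
  s7 (successors ∅): φ is false.
For instance, at s4:
  At s4: \neg \neg \Diamond s is true, q \land s is true, so \neg \neg \Diamond s \land (q \land s) is true.
    At s4: \neg \Diamond s is false, so \neg \neg \Diamond s is true.
      At s4: \Diamond s is true, so \neg \Diamond s is false.
Satisfying worlds: {s2, s3, s4}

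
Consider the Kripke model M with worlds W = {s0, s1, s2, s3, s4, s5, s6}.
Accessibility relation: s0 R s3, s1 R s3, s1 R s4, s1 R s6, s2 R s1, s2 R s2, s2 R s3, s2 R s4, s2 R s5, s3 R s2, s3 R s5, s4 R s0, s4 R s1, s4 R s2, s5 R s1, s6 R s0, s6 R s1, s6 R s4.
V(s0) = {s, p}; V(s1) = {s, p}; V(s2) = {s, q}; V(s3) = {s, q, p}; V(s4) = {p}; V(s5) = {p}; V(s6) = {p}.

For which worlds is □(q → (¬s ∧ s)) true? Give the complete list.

s5, s6

Let φ = □(q → (¬s ∧ s)). Evaluate φ at each world:
  s0 (successors {s3}): φ is false.
  s1 (successors {s3, s4, s6}): φ is false.
  s2 (successors {s1, s2, s3, s4, s5}): φ is false.
  s3 (successors {s2, s5}): φ is false.
  s4 (successors {s0, s1, s2}): φ is false.
  s5 (successors {s1}): φ is true.
  s6 (successors {s0, s1, s4}): φ is true.
For instance, at s5:
  At s5: □(q → (¬s ∧ s)) requires q → (¬s ∧ s) at every successor {s1}.
    At s1: q → (¬s ∧ s) is true.
  So □(q → (¬s ∧ s)) is true at s5.
Satisfying worlds: {s5, s6}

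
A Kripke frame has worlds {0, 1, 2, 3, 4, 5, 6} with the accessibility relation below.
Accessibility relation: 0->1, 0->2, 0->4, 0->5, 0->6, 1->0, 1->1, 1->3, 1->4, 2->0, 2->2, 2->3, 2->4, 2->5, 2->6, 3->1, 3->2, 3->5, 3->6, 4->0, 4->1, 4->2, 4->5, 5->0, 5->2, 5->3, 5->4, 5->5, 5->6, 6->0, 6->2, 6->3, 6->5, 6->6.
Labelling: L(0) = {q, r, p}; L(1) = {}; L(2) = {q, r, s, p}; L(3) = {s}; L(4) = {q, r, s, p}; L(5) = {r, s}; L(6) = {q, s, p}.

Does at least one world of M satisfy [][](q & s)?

No

Let φ = [][](q & s). Evaluate φ at each world:
  0 (successors {1, 2, 4, 5, 6}): φ is false.
  1 (successors {0, 1, 3, 4}): φ is false.
  2 (successors {0, 2, 3, 4, 5, 6}): φ is false.
  3 (successors {1, 2, 5, 6}): φ is false.
  4 (successors {0, 1, 2, 5}): φ is false.
  5 (successors {0, 2, 3, 4, 5, 6}): φ is false.
  6 (successors {0, 2, 3, 5, 6}): φ is false.
For instance, at 4:
  At 4: [][](q & s) requires [](q & s) at every successor {0, 1, 2, 5}.
    [](q & s) fails at 0, so [][](q & s) is false at 4.
      At 0: [](q & s) requires q & s at every successor {1, 2, 4, 5, 6}.
        q & s fails at 1, so [](q & s) is false at 0.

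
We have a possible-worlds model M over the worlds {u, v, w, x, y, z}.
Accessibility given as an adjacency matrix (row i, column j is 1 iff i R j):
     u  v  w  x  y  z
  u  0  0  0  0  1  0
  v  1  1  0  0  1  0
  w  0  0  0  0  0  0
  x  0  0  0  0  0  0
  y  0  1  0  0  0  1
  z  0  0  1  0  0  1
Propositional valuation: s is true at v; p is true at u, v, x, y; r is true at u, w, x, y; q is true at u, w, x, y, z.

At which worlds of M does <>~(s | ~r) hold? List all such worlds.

u, v, z

Recall that <>ψ holds at a world iff ψ holds at some accessible world.
Let φ = <>~(s | ~r). Evaluate φ at each world:
  u (successors {y}): φ is true.
  v (successors {u, v, y}): φ is true.
  w (successors ∅): φ is false.
  x (successors ∅): φ is false.
  y (successors {v, z}): φ is false.
  z (successors {w, z}): φ is true.
For instance, at v:
  At v: <>~(s | ~r) requires ~(s | ~r) at some successor in {u, v, y}.
    ~(s | ~r) holds at u, so <>~(s | ~r) is true at v.
Satisfying worlds: {u, v, z}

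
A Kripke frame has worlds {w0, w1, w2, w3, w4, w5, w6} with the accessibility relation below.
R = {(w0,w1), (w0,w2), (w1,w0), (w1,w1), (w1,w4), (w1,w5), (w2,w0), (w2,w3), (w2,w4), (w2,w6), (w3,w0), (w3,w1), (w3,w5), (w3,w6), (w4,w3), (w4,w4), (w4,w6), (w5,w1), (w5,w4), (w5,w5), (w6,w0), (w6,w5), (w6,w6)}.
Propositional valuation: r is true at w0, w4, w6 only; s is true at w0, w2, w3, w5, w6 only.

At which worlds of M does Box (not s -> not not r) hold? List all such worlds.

Let φ = Box (not s -> not not r). Evaluate φ at each world:
  w0 (successors {w1, w2}): φ is false.
  w1 (successors {w0, w1, w4, w5}): φ is false.
  w2 (successors {w0, w3, w4, w6}): φ is true.
  w3 (successors {w0, w1, w5, w6}): φ is false.
  w4 (successors {w3, w4, w6}): φ is true.
  w5 (successors {w1, w4, w5}): φ is false.
  w6 (successors {w0, w5, w6}): φ is true.
For instance, at w2:
  At w2: Box (not s -> not not r) requires not s -> not not r at every successor {w0, w3, w4, w6}.
    At w0: not s -> not not r is true.
    At w3: not s -> not not r is true.
    At w4: not s -> not not r is true.
    At w6: not s -> not not r is true.
  So Box (not s -> not not r) is true at w2.
Satisfying worlds: {w2, w4, w6}

w2, w4, w6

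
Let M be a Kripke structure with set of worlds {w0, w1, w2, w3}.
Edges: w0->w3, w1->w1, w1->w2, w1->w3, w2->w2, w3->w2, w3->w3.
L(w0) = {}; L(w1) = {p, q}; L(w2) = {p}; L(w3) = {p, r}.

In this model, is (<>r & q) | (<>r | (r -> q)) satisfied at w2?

Recall that <>ψ holds at a world iff ψ holds at some accessible world.
At w2: <>r & q is false, <>r | (r -> q) is true, so (<>r & q) | (<>r | (r -> q)) is true.
  At w2: <>r is false, q is false, so <>r & q is false.
    At w2: <>r requires r at some successor in {w2}.
      At w2: r is false.
    So <>r is false at w2.
  At w2: <>r is false, r -> q is true, so <>r | (r -> q) is true.
    At w2: <>r requires r at some successor in {w2}.
      At w2: r is false.
    So <>r is false at w2.

Yes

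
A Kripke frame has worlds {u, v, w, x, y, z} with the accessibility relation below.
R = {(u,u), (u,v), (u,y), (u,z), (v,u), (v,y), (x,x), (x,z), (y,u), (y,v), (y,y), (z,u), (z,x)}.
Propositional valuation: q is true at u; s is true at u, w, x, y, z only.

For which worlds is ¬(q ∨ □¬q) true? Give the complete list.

Recall that □ψ holds at a world iff ψ holds at every accessible world, and ◇ψ holds iff ψ holds at some accessible world.
Let φ = ¬(q ∨ □¬q). Evaluate φ at each world:
  u (successors {u, v, y, z}): φ is false.
  v (successors {u, y}): φ is true.
  w (successors ∅): φ is false.
  x (successors {x, z}): φ is false.
  y (successors {u, v, y}): φ is true.
  z (successors {u, x}): φ is true.
For instance, at z:
  At z: q ∨ □¬q is false, so ¬(q ∨ □¬q) is true.
    At z: q is false, □¬q is false, so q ∨ □¬q is false.
      At z: □¬q requires ¬q at every successor {u, x}.
        ¬q fails at u, so □¬q is false at z.
Satisfying worlds: {v, y, z}

v, y, z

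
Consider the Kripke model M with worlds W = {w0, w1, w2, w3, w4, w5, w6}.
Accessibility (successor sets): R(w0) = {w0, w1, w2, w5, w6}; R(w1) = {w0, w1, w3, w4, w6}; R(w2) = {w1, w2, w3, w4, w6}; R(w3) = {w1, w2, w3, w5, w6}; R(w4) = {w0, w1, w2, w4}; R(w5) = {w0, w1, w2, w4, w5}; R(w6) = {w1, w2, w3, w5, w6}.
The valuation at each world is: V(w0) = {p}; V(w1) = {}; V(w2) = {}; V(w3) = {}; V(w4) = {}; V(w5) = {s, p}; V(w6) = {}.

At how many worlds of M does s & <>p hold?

Recall that <>ψ holds at a world iff ψ holds at some accessible world.
Let φ = s & <>p. Evaluate φ at each world:
  w0 (successors {w0, w1, w2, w5, w6}): φ is false.
  w1 (successors {w0, w1, w3, w4, w6}): φ is false.
  w2 (successors {w1, w2, w3, w4, w6}): φ is false.
  w3 (successors {w1, w2, w3, w5, w6}): φ is false.
  w4 (successors {w0, w1, w2, w4}): φ is false.
  w5 (successors {w0, w1, w2, w4, w5}): φ is true.
  w6 (successors {w1, w2, w3, w5, w6}): φ is false.
For instance, at w5:
  At w5: s is true, <>p is true, so s & <>p is true.
    At w5: <>p requires p at some successor in {w0, w1, w2, w4, w5}.
      p holds at w0, so <>p is true at w5.
Satisfying worlds: {w5}

1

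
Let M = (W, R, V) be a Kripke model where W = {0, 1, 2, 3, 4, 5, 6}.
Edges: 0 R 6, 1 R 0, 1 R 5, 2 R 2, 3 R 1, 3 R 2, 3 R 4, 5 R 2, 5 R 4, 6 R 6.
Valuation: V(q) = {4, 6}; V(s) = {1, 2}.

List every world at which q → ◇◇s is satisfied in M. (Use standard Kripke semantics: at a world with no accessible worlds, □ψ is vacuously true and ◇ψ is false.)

Recall that ◇ψ holds at a world iff ψ holds at some accessible world.
Let φ = q → ◇◇s. Evaluate φ at each world:
  0 (successors {6}): φ is true.
  1 (successors {0, 5}): φ is true.
  2 (successors {2}): φ is true.
  3 (successors {1, 2, 4}): φ is true.
  4 (successors ∅): φ is false.
  5 (successors {2, 4}): φ is true.
  6 (successors {6}): φ is false.
For instance, at 3:
  At 3: q is false, ◇◇s is true, so q → ◇◇s is true.
    At 3: ◇◇s requires ◇s at some successor in {1, 2, 4}.
      ◇s holds at 2, so ◇◇s is true at 3.
Satisfying worlds: {0, 1, 2, 3, 5}

0, 1, 2, 3, 5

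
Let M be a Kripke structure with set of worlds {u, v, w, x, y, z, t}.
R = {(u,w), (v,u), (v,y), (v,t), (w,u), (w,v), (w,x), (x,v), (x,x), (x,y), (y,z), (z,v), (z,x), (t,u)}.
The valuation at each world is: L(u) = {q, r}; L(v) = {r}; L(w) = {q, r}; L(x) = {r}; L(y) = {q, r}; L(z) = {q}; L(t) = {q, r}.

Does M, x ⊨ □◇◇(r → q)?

At x: □◇◇(r → q) requires ◇◇(r → q) at every successor {v, x, y}.
  ◇◇(r → q) fails at y, so □◇◇(r → q) is false at x.
    At y: ◇◇(r → q) requires ◇(r → q) at some successor in {z}.
      At z: ◇(r → q) is false.
    So ◇◇(r → q) is false at y.

No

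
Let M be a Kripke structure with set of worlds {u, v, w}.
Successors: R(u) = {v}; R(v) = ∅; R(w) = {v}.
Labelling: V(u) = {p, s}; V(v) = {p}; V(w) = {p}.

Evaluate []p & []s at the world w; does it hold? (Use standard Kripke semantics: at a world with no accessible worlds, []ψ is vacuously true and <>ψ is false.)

No

Recall that []ψ holds at a world iff ψ holds at every accessible world, and <>ψ holds iff ψ holds at some accessible world.
At w: []p is true, []s is false, so []p & []s is false.
  At w: []p requires p at every successor {v}.
    At v: p is true.
  So []p is true at w.
  At w: []s requires s at every successor {v}.
    s fails at v, so []s is false at w.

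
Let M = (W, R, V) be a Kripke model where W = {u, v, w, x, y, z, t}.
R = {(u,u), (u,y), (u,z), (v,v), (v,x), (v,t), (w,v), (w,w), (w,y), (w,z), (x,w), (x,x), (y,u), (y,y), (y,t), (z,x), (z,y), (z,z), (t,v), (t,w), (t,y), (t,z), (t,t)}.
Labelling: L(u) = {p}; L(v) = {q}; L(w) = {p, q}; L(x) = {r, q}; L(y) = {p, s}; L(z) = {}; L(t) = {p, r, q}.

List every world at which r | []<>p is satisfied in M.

Recall that []ψ holds at a world iff ψ holds at every accessible world, and <>ψ holds iff ψ holds at some accessible world.
Let φ = r | []<>p. Evaluate φ at each world:
  u (successors {u, y, z}): φ is true.
  v (successors {v, x, t}): φ is true.
  w (successors {v, w, y, z}): φ is true.
  x (successors {w, x}): φ is true.
  y (successors {u, y, t}): φ is true.
  z (successors {x, y, z}): φ is true.
  t (successors {v, w, y, z, t}): φ is true.
For instance, at t:
  At t: r is true, []<>p is true, so r | []<>p is true.
    At t: []<>p requires <>p at every successor {v, w, y, z, t}.
      At v: <>p is true.
      At w: <>p is true.
      At y: <>p is true.
      At z: <>p is true.
      At t: <>p is true.
    So []<>p is true at t.
Satisfying worlds: {u, v, w, x, y, z, t}

u, v, w, x, y, z, t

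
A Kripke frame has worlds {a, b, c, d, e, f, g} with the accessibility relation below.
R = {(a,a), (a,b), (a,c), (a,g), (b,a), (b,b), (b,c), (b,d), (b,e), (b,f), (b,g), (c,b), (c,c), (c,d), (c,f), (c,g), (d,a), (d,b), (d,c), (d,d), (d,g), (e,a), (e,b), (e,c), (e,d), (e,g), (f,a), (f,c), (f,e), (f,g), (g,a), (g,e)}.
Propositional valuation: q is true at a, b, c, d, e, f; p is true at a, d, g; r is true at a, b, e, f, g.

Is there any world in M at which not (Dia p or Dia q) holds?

No

Let φ = not (Dia p or Dia q). Evaluate φ at each world:
  a (successors {a, b, c, g}): φ is false.
  b (successors {a, b, c, d, e, f, g}): φ is false.
  c (successors {b, c, d, f, g}): φ is false.
  d (successors {a, b, c, d, g}): φ is false.
  e (successors {a, b, c, d, g}): φ is false.
  f (successors {a, c, e, g}): φ is false.
  g (successors {a, e}): φ is false.
For instance, at e:
  At e: Dia p or Dia q is true, so not (Dia p or Dia q) is false.
    At e: Dia p is true, Dia q is true, so Dia p or Dia q is true.
      At e: Dia p requires p at some successor in {a, b, c, d, g}.
        p holds at a, so Dia p is true at e.
      At e: Dia q requires q at some successor in {a, b, c, d, g}.
        q holds at a, so Dia q is true at e.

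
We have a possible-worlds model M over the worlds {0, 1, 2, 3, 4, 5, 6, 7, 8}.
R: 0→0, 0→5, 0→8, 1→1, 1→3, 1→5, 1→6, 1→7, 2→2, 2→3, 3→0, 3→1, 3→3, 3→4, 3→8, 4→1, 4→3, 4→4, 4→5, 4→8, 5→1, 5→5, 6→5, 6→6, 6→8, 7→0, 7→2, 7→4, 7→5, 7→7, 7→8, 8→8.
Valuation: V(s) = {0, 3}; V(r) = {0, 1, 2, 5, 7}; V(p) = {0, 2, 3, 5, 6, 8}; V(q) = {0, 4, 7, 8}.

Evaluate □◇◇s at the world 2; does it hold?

Recall that □ψ holds at a world iff ψ holds at every accessible world, and ◇ψ holds iff ψ holds at some accessible world.
At 2: □◇◇s requires ◇◇s at every successor {2, 3}.
    At 2: ◇◇s requires ◇s at some successor in {2, 3}.
      ◇s holds at 2, so ◇◇s is true at 2.
    At 3: ◇◇s requires ◇s at some successor in {0, 1, 3, 4, 8}.
      ◇s holds at 0, so ◇◇s is true at 3.
So □◇◇s is true at 2.

Yes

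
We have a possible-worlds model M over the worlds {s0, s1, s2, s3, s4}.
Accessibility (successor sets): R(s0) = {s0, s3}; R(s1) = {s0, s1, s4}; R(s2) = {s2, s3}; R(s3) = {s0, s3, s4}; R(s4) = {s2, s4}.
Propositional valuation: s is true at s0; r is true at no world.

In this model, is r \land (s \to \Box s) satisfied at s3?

No

At s3: r is false, s \to \Box s is true, so r \land (s \to \Box s) is false.
  At s3: s is false, \Box s is false, so s \to \Box s is true.
    At s3: \Box s requires s at every successor {s0, s3, s4}.
      s fails at s3, so \Box s is false at s3.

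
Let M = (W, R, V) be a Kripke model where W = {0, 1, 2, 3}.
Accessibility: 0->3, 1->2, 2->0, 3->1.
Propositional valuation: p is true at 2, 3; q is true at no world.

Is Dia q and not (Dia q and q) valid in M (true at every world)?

No

Let φ = Dia q and not (Dia q and q). Evaluate φ at each world:
  0 (successors {3}): φ is false.
  1 (successors {2}): φ is false.
  2 (successors {0}): φ is false.
  3 (successors {1}): φ is false.
Detail at 0 (counterexample):
  At 0: Dia q is false, not (Dia q and q) is true, so Dia q and not (Dia q and q) is false.
    At 0: Dia q requires q at some successor in {3}.
      At 3: q is false.
    So Dia q is false at 0.
    At 0: Dia q and q is false, so not (Dia q and q) is true.
      At 0: Dia q is false, q is false, so Dia q and q is false.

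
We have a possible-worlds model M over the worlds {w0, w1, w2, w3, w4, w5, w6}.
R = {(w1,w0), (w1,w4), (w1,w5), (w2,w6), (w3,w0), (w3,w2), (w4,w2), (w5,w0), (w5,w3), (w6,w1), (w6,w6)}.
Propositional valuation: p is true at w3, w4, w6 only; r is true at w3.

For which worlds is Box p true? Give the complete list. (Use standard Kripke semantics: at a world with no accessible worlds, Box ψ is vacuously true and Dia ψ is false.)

w0, w2

Recall that Box ψ holds at a world iff ψ holds at every accessible world, and Dia ψ holds iff ψ holds at some accessible world.
Let φ = Box p. Evaluate φ at each world:
  w0 (successors ∅): φ is true.
  w1 (successors {w0, w4, w5}): φ is false.
  w2 (successors {w6}): φ is true.
  w3 (successors {w0, w2}): φ is false.
  w4 (successors {w2}): φ is false.
  w5 (successors {w0, w3}): φ is false.
  w6 (successors {w1, w6}): φ is false.
For instance, at w3:
  At w3: Box p requires p at every successor {w0, w2}.
    p fails at w0, so Box p is false at w3.
Satisfying worlds: {w0, w2}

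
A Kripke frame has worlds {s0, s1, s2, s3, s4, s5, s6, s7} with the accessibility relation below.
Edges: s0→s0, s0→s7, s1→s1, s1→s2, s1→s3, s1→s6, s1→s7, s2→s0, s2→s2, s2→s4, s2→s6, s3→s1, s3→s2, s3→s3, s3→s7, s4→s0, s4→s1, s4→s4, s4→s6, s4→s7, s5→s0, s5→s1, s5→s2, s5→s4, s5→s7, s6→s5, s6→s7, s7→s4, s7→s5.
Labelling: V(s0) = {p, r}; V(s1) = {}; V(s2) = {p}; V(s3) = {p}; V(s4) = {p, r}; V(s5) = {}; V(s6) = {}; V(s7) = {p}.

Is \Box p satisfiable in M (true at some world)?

Yes

Let φ = \Box p. Evaluate φ at each world:
  s0 (successors {s0, s7}): φ is true.
  s1 (successors {s1, s2, s3, s6, s7}): φ is false.
  s2 (successors {s0, s2, s4, s6}): φ is false.
  s3 (successors {s1, s2, s3, s7}): φ is false.
  s4 (successors {s0, s1, s4, s6, s7}): φ is false.
  s5 (successors {s0, s1, s2, s4, s7}): φ is false.
  s6 (successors {s5, s7}): φ is false.
  s7 (successors {s4, s5}): φ is false.
Detail at s0 (witness):
  At s0: \Box p requires p at every successor {s0, s7}.
    At s0: p is true.
    At s7: p is true.
  So \Box p is true at s0.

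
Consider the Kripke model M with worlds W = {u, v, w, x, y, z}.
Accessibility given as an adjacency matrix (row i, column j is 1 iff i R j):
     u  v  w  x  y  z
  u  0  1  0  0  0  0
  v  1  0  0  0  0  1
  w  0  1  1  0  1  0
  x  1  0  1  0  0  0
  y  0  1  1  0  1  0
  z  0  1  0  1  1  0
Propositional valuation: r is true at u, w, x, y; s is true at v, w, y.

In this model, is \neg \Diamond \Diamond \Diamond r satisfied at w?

No

At w: \Diamond \Diamond \Diamond r is true, so \neg \Diamond \Diamond \Diamond r is false.
  At w: \Diamond \Diamond \Diamond r requires \Diamond \Diamond r at some successor in {v, w, y}.
    \Diamond \Diamond r holds at v, so \Diamond \Diamond \Diamond r is true at w.
      At v: \Diamond \Diamond r requires \Diamond r at some successor in {u, z}.
        \Diamond r holds at z, so \Diamond \Diamond r is true at v.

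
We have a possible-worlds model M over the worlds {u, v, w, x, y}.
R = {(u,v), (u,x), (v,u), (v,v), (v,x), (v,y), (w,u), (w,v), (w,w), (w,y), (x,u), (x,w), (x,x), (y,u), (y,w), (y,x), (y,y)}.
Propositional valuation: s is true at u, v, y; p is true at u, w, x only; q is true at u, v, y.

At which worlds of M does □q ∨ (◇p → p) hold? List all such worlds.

Recall that □ψ holds at a world iff ψ holds at every accessible world, and ◇ψ holds iff ψ holds at some accessible world.
Let φ = □q ∨ (◇p → p). Evaluate φ at each world:
  u (successors {v, x}): φ is true.
  v (successors {u, v, x, y}): φ is false.
  w (successors {u, v, w, y}): φ is true.
  x (successors {u, w, x}): φ is true.
  y (successors {u, w, x, y}): φ is false.
For instance, at y:
  At y: □q is false, ◇p → p is false, so □q ∨ (◇p → p) is false.
    At y: □q requires q at every successor {u, w, x, y}.
      q fails at w, so □q is false at y.
    At y: ◇p is true, p is false, so ◇p → p is false.
      At y: ◇p requires p at some successor in {u, w, x, y}.
        p holds at u, so ◇p is true at y.
Satisfying worlds: {u, w, x}

u, w, x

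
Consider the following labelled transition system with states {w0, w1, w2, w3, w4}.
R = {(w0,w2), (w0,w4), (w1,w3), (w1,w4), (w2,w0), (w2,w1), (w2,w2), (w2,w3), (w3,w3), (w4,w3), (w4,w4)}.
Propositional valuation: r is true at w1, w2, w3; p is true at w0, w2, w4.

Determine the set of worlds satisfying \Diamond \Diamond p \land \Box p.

w0

Recall that \Box ψ holds at a world iff ψ holds at every accessible world, and \Diamond ψ holds iff ψ holds at some accessible world.
Let φ = \Diamond \Diamond p \land \Box p. Evaluate φ at each world:
  w0 (successors {w2, w4}): φ is true.
  w1 (successors {w3, w4}): φ is false.
  w2 (successors {w0, w1, w2, w3}): φ is false.
  w3 (successors {w3}): φ is false.
  w4 (successors {w3, w4}): φ is false.
For instance, at w0:
  At w0: \Diamond \Diamond p is true, \Box p is true, so \Diamond \Diamond p \land \Box p is true.
    At w0: \Diamond \Diamond p requires \Diamond p at some successor in {w2, w4}.
      \Diamond p holds at w2, so \Diamond \Diamond p is true at w0.
    At w0: \Box p requires p at every successor {w2, w4}.
      At w2: p is true.
      At w4: p is true.
    So \Box p is true at w0.
Satisfying worlds: {w0}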